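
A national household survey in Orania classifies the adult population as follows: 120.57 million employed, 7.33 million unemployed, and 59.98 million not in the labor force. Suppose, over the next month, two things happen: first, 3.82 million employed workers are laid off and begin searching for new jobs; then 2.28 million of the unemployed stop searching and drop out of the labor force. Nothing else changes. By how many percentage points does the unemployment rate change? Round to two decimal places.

Initially, labor force = 120.57 + 7.33 = 127.90 million, so u = 7.33/127.90 = 5.73%.
After the first change, employed falls and unemployed rises by 3.82; labor force unchanged → E = 116.75, U = 11.15, labor force = 127.90 million.
After the second change, unemployed and labor force both fall by 2.28 → E = 116.75, U = 8.87, labor force = 125.62 million.
New unemployment rate = 8.87 / 125.62 = 7.06%.
Change = 7.06% − 5.73% = +1.33 percentage points.

The unemployment rate changes by +1.33 percentage points.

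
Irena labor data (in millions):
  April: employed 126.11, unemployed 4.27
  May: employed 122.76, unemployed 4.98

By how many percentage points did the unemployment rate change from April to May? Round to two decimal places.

The unemployment rate changed by +0.62 percentage points.

April: labor force = 126.11 + 4.27 = 130.38; u = 4.27/130.38 = 3.28%.
May: labor force = 122.76 + 4.98 = 127.74; u = 4.98/127.74 = 3.90%.
Change = 3.90% − 3.28% = +0.62 pp.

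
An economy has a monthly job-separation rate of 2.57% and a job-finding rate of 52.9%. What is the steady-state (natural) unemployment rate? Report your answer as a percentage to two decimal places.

Steady-state unemployment rate ≈ 4.63%.

At steady state the flows balance: s·E = f·U, so U/(E+U) = s/(s+f).
u* = 2.57 / (2.57 + 52.9) = 2.57 / 55.47 = 4.63%.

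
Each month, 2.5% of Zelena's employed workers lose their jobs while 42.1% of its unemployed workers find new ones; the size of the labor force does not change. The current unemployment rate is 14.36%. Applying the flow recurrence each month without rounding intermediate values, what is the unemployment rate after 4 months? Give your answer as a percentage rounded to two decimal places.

With a fixed labor force, u_{t+1} = u_t + s·(1−u_t) − f·u_t = u_t·(1−s−f) + s.
Here 1−s−f = 0.554 and s = 0.025.
u_1 = 0.143600 × 0.554 + 0.025 = 0.104554.
u_2 = 0.104554 × 0.554 + 0.025 = 0.082923.
u_3 = 0.082923 × 0.554 + 0.025 = 0.070939.
u_4 = 0.070939 × 0.554 + 0.025 = 0.064300.

Unemployment rate after four months ≈ 6.43%.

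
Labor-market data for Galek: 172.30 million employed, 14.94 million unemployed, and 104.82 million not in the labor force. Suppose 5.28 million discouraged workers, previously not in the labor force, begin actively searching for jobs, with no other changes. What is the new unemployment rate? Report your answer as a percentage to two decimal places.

New unemployment rate ≈ 10.50%.

Initially, labor force = 172.30 + 14.94 = 187.24 million, so u = 14.94/187.24 = 7.98%.
After the change, unemployed and labor force both rise by 5.28 → E = 172.30, U = 20.22, labor force = 192.52 million.
New unemployment rate = 20.22 / 192.52 = 10.50%.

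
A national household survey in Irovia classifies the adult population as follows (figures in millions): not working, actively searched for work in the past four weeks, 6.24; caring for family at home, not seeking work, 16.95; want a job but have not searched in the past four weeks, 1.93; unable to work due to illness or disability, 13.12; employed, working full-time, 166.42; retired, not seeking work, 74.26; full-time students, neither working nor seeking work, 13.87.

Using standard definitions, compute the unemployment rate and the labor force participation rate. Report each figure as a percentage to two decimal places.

Unemployment rate ≈ 3.61%; labor force participation rate ≈ 58.97%.

Employed = 166.42 million.
Unemployed = 6.24 million.
Labor force = 166.42 + 6.24 = 172.66 million.
Not in labor force = 16.95 + 1.93 + 13.12 + 74.26 + 13.87 = 120.13 million (those not working and not actively searching are outside the labor force — including those who want a job but have given up searching).
Civilian working-age population = 172.66 + 120.13 = 292.79 million.
Unemployment rate = 6.24 / 172.66 = 3.61%.
Labor force participation rate = 172.66 / 292.79 = 58.97%.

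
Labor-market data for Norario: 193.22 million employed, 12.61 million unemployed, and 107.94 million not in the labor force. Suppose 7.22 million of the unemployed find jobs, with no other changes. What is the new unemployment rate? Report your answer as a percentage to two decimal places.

Initially, labor force = 193.22 + 12.61 = 205.83 million, so u = 12.61/205.83 = 6.13%.
After the change, unemployed falls and employed rises by 7.22; labor force unchanged → E = 200.44, U = 5.39, labor force = 205.83 million.
New unemployment rate = 5.39 / 205.83 = 2.62%.

New unemployment rate ≈ 2.62%.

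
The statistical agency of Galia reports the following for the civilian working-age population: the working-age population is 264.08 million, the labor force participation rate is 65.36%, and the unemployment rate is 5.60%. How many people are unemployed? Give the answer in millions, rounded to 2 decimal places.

About 9.67 million are unemployed.

Labor force = 0.6536 × 264.08 = 172.60 million.
Unemployed = 0.0560 × 172.60 ≈ 9.67 million.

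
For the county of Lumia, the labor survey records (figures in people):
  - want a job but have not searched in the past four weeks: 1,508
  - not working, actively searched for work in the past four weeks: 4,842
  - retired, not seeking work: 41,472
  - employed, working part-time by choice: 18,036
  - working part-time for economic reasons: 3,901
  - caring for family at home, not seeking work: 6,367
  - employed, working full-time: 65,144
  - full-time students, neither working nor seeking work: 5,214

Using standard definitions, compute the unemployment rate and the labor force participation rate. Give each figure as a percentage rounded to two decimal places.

Employed = 18,036 + 3,901 + 65,144 = 87,081 (anyone who worked, including part-time for economic reasons, counts as employed).
Unemployed = 4,842.
Labor force = 87,081 + 4,842 = 91,923.
Not in labor force = 1,508 + 41,472 + 6,367 + 5,214 = 54,561 (those not working and not actively searching are outside the labor force — including those who want a job but have given up searching).
Civilian working-age population = 91,923 + 54,561 = 146,484.
Unemployment rate = 4,842 / 91,923 = 5.27%.
Labor force participation rate = 91,923 / 146,484 = 62.75%.

Unemployment rate ≈ 5.27%; labor force participation rate ≈ 62.75%.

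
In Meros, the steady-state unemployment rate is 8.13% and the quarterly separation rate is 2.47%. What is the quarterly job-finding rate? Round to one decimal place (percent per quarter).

Job-finding rate ≈ 27.9% per quarter.

From u* = s/(s+f): f = s·(1−u)/u.
f = 2.47 × (1 − 0.0813) / 0.0813 = 2.2692 / 0.0813 ≈ 27.9% per quarter.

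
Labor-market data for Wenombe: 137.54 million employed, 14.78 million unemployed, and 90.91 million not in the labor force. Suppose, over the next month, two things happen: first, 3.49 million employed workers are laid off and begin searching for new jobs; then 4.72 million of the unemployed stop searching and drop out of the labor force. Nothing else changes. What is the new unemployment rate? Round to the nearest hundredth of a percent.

Initially, labor force = 137.54 + 14.78 = 152.32 million, so u = 14.78/152.32 = 9.70%.
After the first change, employed falls and unemployed rises by 3.49; labor force unchanged → E = 134.05, U = 18.27, labor force = 152.32 million.
After the second change, unemployed and labor force both fall by 4.72 → E = 134.05, U = 13.55, labor force = 147.60 million.
New unemployment rate = 13.55 / 147.60 = 9.18%.

New unemployment rate ≈ 9.18%.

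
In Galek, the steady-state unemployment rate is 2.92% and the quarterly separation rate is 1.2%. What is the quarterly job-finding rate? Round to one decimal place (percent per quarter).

Job-finding rate ≈ 39.9% per quarter.

From u* = s/(s+f): f = s·(1−u)/u.
f = 1.2 × (1 − 0.0292) / 0.0292 = 1.1650 / 0.0292 ≈ 39.9% per quarter.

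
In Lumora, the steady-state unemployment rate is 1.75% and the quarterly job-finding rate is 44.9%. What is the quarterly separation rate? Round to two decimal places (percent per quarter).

From u* = s/(s+f): s = u·f/(1−u).
s = 0.0175 × 44.9 / (1 − 0.0175) = 0.7858 / 0.9825 ≈ 0.80% per quarter.

Separation rate ≈ 0.80% per quarter.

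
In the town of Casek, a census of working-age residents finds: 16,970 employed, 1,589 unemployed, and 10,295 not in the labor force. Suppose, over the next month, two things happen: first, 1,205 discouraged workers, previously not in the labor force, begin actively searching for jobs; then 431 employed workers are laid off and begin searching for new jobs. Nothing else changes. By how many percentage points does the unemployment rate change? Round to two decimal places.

Initially, labor force = 16,970 + 1,589 = 18,559, so u = 1,589/18,559 = 8.56%.
After the first change, unemployed and labor force both rise by 1,205 → E = 16,970, U = 2,794, labor force = 19,764.
After the second change, employed falls and unemployed rises by 431; labor force unchanged → E = 16,539, U = 3,225, labor force = 19,764.
New unemployment rate = 3,225 / 19,764 = 16.32%.
Change = 16.32% − 8.56% = +7.76 percentage points.

The unemployment rate changes by +7.76 percentage points.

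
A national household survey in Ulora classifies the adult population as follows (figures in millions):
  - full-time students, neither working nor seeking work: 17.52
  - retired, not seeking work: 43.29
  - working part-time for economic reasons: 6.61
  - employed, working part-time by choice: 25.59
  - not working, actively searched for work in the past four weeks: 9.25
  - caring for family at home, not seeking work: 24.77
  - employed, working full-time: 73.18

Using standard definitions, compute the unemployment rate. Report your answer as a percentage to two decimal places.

Unemployment rate ≈ 8.07%.

Employed = 6.61 + 25.59 + 73.18 = 105.38 million (anyone who worked, including part-time for economic reasons, counts as employed).
Unemployed = 9.25 million.
Labor force = 105.38 + 9.25 = 114.63 million.
Unemployment rate = 9.25 / 114.63 = 8.07%.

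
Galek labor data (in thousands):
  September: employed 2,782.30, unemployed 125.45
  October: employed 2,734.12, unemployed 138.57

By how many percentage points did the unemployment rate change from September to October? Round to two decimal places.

The unemployment rate changed by +0.51 percentage points.

September: labor force = 2,782.30 + 125.45 = 2,907.75; u = 125.45/2,907.75 = 4.31%.
October: labor force = 2,734.12 + 138.57 = 2,872.69; u = 138.57/2,872.69 = 4.82%.
Change = 4.82% − 4.31% = +0.51 pp.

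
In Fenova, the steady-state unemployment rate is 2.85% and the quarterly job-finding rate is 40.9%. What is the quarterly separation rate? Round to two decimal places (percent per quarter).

Separation rate ≈ 1.20% per quarter.

From u* = s/(s+f): s = u·f/(1−u).
s = 0.0285 × 40.9 / (1 − 0.0285) = 1.1657 / 0.9715 ≈ 1.20% per quarter.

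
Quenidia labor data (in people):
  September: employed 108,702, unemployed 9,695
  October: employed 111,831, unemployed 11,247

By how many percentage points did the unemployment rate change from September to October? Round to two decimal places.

September: labor force = 108,702 + 9,695 = 118,397; u = 9,695/118,397 = 8.19%.
October: labor force = 111,831 + 11,247 = 123,078; u = 11,247/123,078 = 9.14%.
Change = 9.14% − 8.19% = +0.95 pp.

The unemployment rate changed by +0.95 percentage points.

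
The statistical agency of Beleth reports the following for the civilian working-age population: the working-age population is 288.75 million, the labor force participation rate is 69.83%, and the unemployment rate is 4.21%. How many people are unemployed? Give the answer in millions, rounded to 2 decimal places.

Labor force = 0.6983 × 288.75 = 201.63 million.
Unemployed = 0.0421 × 201.63 ≈ 8.49 million.

About 8.49 million are unemployed.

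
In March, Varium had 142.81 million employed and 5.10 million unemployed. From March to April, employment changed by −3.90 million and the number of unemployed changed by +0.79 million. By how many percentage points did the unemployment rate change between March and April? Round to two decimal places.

The unemployment rate changed by +0.62 percentage points.

March: labor force = 142.81 + 5.10 = 147.91; u = 5.10/147.91 = 3.45%.
April: labor force = 138.91 + 5.89 = 144.80; u = 5.89/144.80 = 4.07%.
Change = 4.07% − 3.45% = +0.62 pp.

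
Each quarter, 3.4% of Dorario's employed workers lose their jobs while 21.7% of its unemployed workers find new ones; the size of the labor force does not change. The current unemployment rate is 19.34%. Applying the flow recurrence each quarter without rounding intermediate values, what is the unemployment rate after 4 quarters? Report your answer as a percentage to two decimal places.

Unemployment rate after four quarters ≈ 15.37%.

With a fixed labor force, u_{t+1} = u_t + s·(1−u_t) − f·u_t = u_t·(1−s−f) + s.
Here 1−s−f = 0.749 and s = 0.034.
u_1 = 0.193400 × 0.749 + 0.034 = 0.178857.
u_2 = 0.178857 × 0.749 + 0.034 = 0.167964.
u_3 = 0.167964 × 0.749 + 0.034 = 0.159805.
u_4 = 0.159805 × 0.749 + 0.034 = 0.153694.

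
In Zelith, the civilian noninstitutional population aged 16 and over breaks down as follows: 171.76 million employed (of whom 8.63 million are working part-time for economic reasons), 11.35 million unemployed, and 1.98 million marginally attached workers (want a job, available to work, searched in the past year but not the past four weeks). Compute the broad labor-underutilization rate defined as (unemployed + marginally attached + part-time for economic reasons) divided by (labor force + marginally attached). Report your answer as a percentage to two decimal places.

Labor force = 171.76 + 11.35 = 183.11 million.
Numerator = 11.35 + 1.98 + 8.63 = 21.96 million.
Denominator = 183.11 + 1.98 = 185.09 million.
Broad rate = 21.96 / 185.09 = 11.86%.

Broad underutilization rate ≈ 11.86%.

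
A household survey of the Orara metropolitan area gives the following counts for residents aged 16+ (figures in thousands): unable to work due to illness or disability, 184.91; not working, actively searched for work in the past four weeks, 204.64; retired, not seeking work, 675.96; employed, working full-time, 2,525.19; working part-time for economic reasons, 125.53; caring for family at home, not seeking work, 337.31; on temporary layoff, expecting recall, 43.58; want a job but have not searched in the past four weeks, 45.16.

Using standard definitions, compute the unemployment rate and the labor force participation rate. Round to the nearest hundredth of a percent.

Employed = 2,525.19 + 125.53 = 2,650.72 thousand (anyone who worked, including part-time for economic reasons, counts as employed).
Unemployed = 204.64 + 43.58 = 248.22 thousand (jobless and actively searching, or on temporary layoff).
Labor force = 2,650.72 + 248.22 = 2,898.94 thousand.
Not in labor force = 184.91 + 675.96 + 337.31 + 45.16 = 1,243.34 thousand (those not working and not actively searching are outside the labor force — including those who want a job but have given up searching).
Civilian working-age population = 2,898.94 + 1,243.34 = 4,142.28 thousand.
Unemployment rate = 248.22 / 2,898.94 = 8.56%.
Labor force participation rate = 2,898.94 / 4,142.28 = 69.98%.

Unemployment rate ≈ 8.56%; labor force participation rate ≈ 69.98%.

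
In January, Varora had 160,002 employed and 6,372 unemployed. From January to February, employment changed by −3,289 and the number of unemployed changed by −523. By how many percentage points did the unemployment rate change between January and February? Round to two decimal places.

The unemployment rate changed by −0.23 percentage points.

January: labor force = 160,002 + 6,372 = 166,374; u = 6,372/166,374 = 3.83%.
February: labor force = 156,713 + 5,849 = 162,562; u = 5,849/162,562 = 3.60%.
Change = 3.60% − 3.83% = −0.23 pp.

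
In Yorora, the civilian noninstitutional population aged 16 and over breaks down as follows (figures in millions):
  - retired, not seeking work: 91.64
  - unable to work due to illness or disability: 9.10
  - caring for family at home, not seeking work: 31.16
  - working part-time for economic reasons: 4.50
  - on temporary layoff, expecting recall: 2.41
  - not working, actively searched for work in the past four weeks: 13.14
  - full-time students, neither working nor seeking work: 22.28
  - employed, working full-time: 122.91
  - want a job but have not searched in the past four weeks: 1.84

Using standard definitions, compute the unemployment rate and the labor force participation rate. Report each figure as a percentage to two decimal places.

Employed = 4.50 + 122.91 = 127.41 million (anyone who worked, including part-time for economic reasons, counts as employed).
Unemployed = 2.41 + 13.14 = 15.55 million (jobless and actively searching, or on temporary layoff).
Labor force = 127.41 + 15.55 = 142.96 million.
Not in labor force = 91.64 + 9.10 + 31.16 + 22.28 + 1.84 = 156.02 million (those not working and not actively searching are outside the labor force — including those who want a job but have given up searching).
Civilian working-age population = 142.96 + 156.02 = 298.98 million.
Unemployment rate = 15.55 / 142.96 = 10.88%.
Labor force participation rate = 142.96 / 298.98 = 47.82%.

Unemployment rate ≈ 10.88%; labor force participation rate ≈ 47.82%.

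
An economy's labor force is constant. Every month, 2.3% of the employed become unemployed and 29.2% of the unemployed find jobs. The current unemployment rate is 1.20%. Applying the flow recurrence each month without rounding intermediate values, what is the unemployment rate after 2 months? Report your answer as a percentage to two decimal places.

Unemployment rate after two months ≈ 4.44%.

With a fixed labor force, u_{t+1} = u_t + s·(1−u_t) − f·u_t = u_t·(1−s−f) + s.
Here 1−s−f = 0.685 and s = 0.023.
u_1 = 0.012000 × 0.685 + 0.023 = 0.031220.
u_2 = 0.031220 × 0.685 + 0.023 = 0.044386.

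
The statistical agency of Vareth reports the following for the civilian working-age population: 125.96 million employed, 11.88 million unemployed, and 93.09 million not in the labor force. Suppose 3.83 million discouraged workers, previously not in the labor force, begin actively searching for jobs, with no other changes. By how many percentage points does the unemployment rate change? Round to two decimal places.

The unemployment rate changes by +2.47 percentage points.

Initially, labor force = 125.96 + 11.88 = 137.84 million, so u = 11.88/137.84 = 8.62%.
After the change, unemployed and labor force both rise by 3.83 → E = 125.96, U = 15.71, labor force = 141.67 million.
New unemployment rate = 15.71 / 141.67 = 11.09%.
Change = 11.09% − 8.62% = +2.47 percentage points.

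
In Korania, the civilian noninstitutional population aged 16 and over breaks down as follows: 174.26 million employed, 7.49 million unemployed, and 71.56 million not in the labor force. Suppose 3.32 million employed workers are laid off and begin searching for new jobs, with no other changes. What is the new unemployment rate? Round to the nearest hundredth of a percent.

New unemployment rate ≈ 5.95%.

Initially, labor force = 174.26 + 7.49 = 181.75 million, so u = 7.49/181.75 = 4.12%.
After the change, employed falls and unemployed rises by 3.32; labor force unchanged → E = 170.94, U = 10.81, labor force = 181.75 million.
New unemployment rate = 10.81 / 181.75 = 5.95%.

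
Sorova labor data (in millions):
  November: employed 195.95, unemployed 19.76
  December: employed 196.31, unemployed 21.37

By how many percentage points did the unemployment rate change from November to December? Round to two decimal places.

The unemployment rate changed by +0.66 percentage points.

November: labor force = 195.95 + 19.76 = 215.71; u = 19.76/215.71 = 9.16%.
December: labor force = 196.31 + 21.37 = 217.68; u = 21.37/217.68 = 9.82%.
Change = 9.82% − 9.16% = +0.66 pp.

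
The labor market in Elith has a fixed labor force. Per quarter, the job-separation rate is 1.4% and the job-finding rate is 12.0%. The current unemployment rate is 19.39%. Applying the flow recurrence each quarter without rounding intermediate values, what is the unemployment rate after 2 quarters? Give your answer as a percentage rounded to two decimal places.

Unemployment rate after two quarters ≈ 17.15%.

With a fixed labor force, u_{t+1} = u_t + s·(1−u_t) − f·u_t = u_t·(1−s−f) + s.
Here 1−s−f = 0.866 and s = 0.014.
u_1 = 0.193900 × 0.866 + 0.014 = 0.181917.
u_2 = 0.181917 × 0.866 + 0.014 = 0.171540.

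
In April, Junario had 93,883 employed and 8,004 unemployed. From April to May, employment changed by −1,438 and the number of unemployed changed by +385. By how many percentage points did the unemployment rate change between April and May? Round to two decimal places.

April: labor force = 93,883 + 8,004 = 101,887; u = 8,004/101,887 = 7.86%.
May: labor force = 92,445 + 8,389 = 100,834; u = 8,389/100,834 = 8.32%.
Change = 8.32% − 7.86% = +0.46 pp.

The unemployment rate changed by +0.46 percentage points.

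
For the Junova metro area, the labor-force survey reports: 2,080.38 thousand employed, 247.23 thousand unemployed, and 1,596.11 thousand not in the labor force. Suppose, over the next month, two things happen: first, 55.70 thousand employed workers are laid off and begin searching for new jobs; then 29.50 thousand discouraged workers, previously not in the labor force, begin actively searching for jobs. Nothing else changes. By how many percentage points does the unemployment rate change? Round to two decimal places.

The unemployment rate changes by +3.48 percentage points.

Initially, labor force = 2,080.38 + 247.23 = 2,327.61 thousand, so u = 247.23/2,327.61 = 10.62%.
After the first change, employed falls and unemployed rises by 55.70; labor force unchanged → E = 2,024.68, U = 302.93, labor force = 2,327.61 thousand.
After the second change, unemployed and labor force both rise by 29.50 → E = 2,024.68, U = 332.43, labor force = 2,357.11 thousand.
New unemployment rate = 332.43 / 2,357.11 = 14.10%.
Change = 14.10% − 10.62% = +3.48 percentage points.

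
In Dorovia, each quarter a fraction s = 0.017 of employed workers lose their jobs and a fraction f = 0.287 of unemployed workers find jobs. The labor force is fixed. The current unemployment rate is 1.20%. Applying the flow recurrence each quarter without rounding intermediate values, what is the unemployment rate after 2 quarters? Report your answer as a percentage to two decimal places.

With a fixed labor force, u_{t+1} = u_t + s·(1−u_t) − f·u_t = u_t·(1−s−f) + s.
Here 1−s−f = 0.696 and s = 0.017.
u_1 = 0.012000 × 0.696 + 0.017 = 0.025352.
u_2 = 0.025352 × 0.696 + 0.017 = 0.034645.

Unemployment rate after two quarters ≈ 3.46%.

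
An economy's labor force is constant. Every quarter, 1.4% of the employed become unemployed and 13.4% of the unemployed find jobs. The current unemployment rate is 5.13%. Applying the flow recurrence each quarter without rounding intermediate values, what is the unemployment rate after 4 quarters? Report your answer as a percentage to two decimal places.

With a fixed labor force, u_{t+1} = u_t + s·(1−u_t) − f·u_t = u_t·(1−s−f) + s.
Here 1−s−f = 0.852 and s = 0.014.
u_1 = 0.051300 × 0.852 + 0.014 = 0.057708.
u_2 = 0.057708 × 0.852 + 0.014 = 0.063167.
u_3 = 0.063167 × 0.852 + 0.014 = 0.067818.
u_4 = 0.067818 × 0.852 + 0.014 = 0.071781.

Unemployment rate after four quarters ≈ 7.18%.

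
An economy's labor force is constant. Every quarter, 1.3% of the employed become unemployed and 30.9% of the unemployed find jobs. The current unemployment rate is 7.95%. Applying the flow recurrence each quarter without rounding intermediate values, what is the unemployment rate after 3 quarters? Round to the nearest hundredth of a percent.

Unemployment rate after three quarters ≈ 5.26%.

With a fixed labor force, u_{t+1} = u_t + s·(1−u_t) − f·u_t = u_t·(1−s−f) + s.
Here 1−s−f = 0.678 and s = 0.013.
u_1 = 0.079500 × 0.678 + 0.013 = 0.066901.
u_2 = 0.066901 × 0.678 + 0.013 = 0.058359.
u_3 = 0.058359 × 0.678 + 0.013 = 0.052567.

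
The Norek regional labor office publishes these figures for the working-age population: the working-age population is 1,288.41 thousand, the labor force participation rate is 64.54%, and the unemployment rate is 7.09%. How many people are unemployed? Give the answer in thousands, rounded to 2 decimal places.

About 58.96 thousand are unemployed.

Labor force = 0.6454 × 1,288.41 = 831.54 thousand.
Unemployed = 0.0709 × 831.54 ≈ 58.96 thousand.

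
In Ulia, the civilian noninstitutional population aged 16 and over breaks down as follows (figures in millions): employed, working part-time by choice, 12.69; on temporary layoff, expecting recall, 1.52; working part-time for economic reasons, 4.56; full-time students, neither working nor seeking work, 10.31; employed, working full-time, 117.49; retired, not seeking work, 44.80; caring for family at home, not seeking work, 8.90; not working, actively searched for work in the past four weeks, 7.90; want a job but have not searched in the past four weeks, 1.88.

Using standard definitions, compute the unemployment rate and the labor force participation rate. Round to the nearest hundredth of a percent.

Employed = 12.69 + 4.56 + 117.49 = 134.74 million (anyone who worked, including part-time for economic reasons, counts as employed).
Unemployed = 1.52 + 7.90 = 9.42 million (jobless and actively searching, or on temporary layoff).
Labor force = 134.74 + 9.42 = 144.16 million.
Not in labor force = 10.31 + 44.80 + 8.90 + 1.88 = 65.89 million (those not working and not actively searching are outside the labor force — including those who want a job but have given up searching).
Civilian working-age population = 144.16 + 65.89 = 210.05 million.
Unemployment rate = 9.42 / 144.16 = 6.53%.
Labor force participation rate = 144.16 / 210.05 = 68.63%.

Unemployment rate ≈ 6.53%; labor force participation rate ≈ 68.63%.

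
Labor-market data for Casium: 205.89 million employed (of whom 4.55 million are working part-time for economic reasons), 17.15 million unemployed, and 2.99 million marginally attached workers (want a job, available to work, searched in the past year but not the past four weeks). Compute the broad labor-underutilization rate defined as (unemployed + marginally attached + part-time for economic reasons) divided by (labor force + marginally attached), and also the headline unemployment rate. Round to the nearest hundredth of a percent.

Labor force = 205.89 + 17.15 = 223.04 million.
Numerator = 17.15 + 2.99 + 4.55 = 24.69 million.
Denominator = 223.04 + 2.99 = 226.03 million.
Broad rate = 24.69 / 226.03 = 10.92%.
Headline unemployment rate = 17.15 / 223.04 = 7.69%.

Broad underutilization rate ≈ 10.92%; headline unemployment rate ≈ 7.69%.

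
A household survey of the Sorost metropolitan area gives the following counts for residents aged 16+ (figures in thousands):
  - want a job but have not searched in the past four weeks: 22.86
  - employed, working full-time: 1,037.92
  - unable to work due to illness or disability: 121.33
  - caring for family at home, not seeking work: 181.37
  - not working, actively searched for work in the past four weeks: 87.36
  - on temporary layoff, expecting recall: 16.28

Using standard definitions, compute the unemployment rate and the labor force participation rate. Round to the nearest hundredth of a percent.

Unemployment rate ≈ 9.08%; labor force participation rate ≈ 77.81%.

Employed = 1,037.92 thousand.
Unemployed = 87.36 + 16.28 = 103.64 thousand (jobless and actively searching, or on temporary layoff).
Labor force = 1,037.92 + 103.64 = 1,141.56 thousand.
Not in labor force = 22.86 + 121.33 + 181.37 = 325.56 thousand (those not working and not actively searching are outside the labor force — including those who want a job but have given up searching).
Civilian working-age population = 1,141.56 + 325.56 = 1,467.12 thousand.
Unemployment rate = 103.64 / 1,141.56 = 9.08%.
Labor force participation rate = 1,141.56 / 1,467.12 = 77.81%.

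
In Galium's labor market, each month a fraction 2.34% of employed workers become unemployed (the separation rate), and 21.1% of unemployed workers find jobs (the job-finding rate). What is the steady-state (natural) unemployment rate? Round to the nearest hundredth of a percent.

At steady state the flows balance: s·E = f·U, so U/(E+U) = s/(s+f).
u* = 2.34 / (2.34 + 21.1) = 2.34 / 23.44 = 9.98%.

Steady-state unemployment rate ≈ 9.98%.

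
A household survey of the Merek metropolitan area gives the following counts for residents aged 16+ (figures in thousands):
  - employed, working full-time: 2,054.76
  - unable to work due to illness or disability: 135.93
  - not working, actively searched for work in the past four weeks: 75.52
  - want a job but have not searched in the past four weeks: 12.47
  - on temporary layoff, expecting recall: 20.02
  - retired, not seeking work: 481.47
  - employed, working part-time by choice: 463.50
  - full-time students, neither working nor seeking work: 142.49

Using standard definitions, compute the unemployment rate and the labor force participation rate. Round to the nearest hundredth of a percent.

Unemployment rate ≈ 3.66%; labor force participation rate ≈ 77.19%.

Employed = 2,054.76 + 463.50 = 2,518.26 thousand.
Unemployed = 75.52 + 20.02 = 95.54 thousand (jobless and actively searching, or on temporary layoff).
Labor force = 2,518.26 + 95.54 = 2,613.80 thousand.
Not in labor force = 135.93 + 12.47 + 481.47 + 142.49 = 772.36 thousand (those not working and not actively searching are outside the labor force — including those who want a job but have given up searching).
Civilian working-age population = 2,613.80 + 772.36 = 3,386.16 thousand.
Unemployment rate = 95.54 / 2,613.80 = 3.66%.
Labor force participation rate = 2,613.80 / 3,386.16 = 77.19%.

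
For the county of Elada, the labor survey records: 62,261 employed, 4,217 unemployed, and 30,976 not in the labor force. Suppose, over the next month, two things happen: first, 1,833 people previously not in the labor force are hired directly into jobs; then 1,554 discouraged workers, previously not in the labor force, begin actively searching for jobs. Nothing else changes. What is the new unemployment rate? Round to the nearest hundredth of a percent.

Initially, labor force = 62,261 + 4,217 = 66,478, so u = 4,217/66,478 = 6.34%.
After the first change, employed and labor force both rise by 1,833; unemployed unchanged → E = 64,094, U = 4,217, labor force = 68,311.
After the second change, unemployed and labor force both rise by 1,554 → E = 64,094, U = 5,771, labor force = 69,865.
New unemployment rate = 5,771 / 69,865 = 8.26%.

New unemployment rate ≈ 8.26%.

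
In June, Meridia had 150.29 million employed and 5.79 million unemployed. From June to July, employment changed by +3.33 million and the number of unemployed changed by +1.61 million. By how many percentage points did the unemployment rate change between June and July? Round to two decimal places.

June: labor force = 150.29 + 5.79 = 156.08; u = 5.79/156.08 = 3.71%.
July: labor force = 153.62 + 7.40 = 161.02; u = 7.40/161.02 = 4.60%.
Change = 4.60% − 3.71% = +0.89 pp.

The unemployment rate changed by +0.89 percentage points.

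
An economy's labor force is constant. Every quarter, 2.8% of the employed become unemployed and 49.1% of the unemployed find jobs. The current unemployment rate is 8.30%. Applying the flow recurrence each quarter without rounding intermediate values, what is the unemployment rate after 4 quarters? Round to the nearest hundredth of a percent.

Unemployment rate after four quarters ≈ 5.55%.

With a fixed labor force, u_{t+1} = u_t + s·(1−u_t) − f·u_t = u_t·(1−s−f) + s.
Here 1−s−f = 0.481 and s = 0.028.
u_1 = 0.083000 × 0.481 + 0.028 = 0.067923.
u_2 = 0.067923 × 0.481 + 0.028 = 0.060671.
u_3 = 0.060671 × 0.481 + 0.028 = 0.057183.
u_4 = 0.057183 × 0.481 + 0.028 = 0.055505.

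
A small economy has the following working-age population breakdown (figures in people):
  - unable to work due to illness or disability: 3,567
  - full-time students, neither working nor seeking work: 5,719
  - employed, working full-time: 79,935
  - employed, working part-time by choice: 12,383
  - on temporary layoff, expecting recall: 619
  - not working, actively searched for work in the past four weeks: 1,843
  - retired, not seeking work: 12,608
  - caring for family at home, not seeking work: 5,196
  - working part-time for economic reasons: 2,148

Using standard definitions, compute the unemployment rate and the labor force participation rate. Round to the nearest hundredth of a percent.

Employed = 79,935 + 12,383 + 2,148 = 94,466 (anyone who worked, including part-time for economic reasons, counts as employed).
Unemployed = 619 + 1,843 = 2,462 (jobless and actively searching, or on temporary layoff).
Labor force = 94,466 + 2,462 = 96,928.
Not in labor force = 3,567 + 5,719 + 12,608 + 5,196 = 27,090 (those not working and not actively searching are outside the labor force).
Civilian working-age population = 96,928 + 27,090 = 124,018.
Unemployment rate = 2,462 / 96,928 = 2.54%.
Labor force participation rate = 96,928 / 124,018 = 78.16%.

Unemployment rate ≈ 2.54%; labor force participation rate ≈ 78.16%.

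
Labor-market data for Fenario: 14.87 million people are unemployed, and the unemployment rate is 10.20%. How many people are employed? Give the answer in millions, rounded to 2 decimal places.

About 130.91 million are employed.

Labor force = U / u = 14.87 / 0.1020 ≈ 145.78 million.
Employed = labor force − unemployed = 145.78 − 14.87 = 130.91 million.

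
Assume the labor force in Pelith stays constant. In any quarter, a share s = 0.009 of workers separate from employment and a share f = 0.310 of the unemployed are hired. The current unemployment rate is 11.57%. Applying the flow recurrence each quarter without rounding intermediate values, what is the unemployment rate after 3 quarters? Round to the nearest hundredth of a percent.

With a fixed labor force, u_{t+1} = u_t + s·(1−u_t) − f·u_t = u_t·(1−s−f) + s.
Here 1−s−f = 0.681 and s = 0.009.
u_1 = 0.115700 × 0.681 + 0.009 = 0.087792.
u_2 = 0.087792 × 0.681 + 0.009 = 0.068786.
u_3 = 0.068786 × 0.681 + 0.009 = 0.055843.

Unemployment rate after three quarters ≈ 5.58%.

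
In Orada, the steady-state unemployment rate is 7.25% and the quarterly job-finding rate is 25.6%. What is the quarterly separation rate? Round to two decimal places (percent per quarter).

Separation rate ≈ 2.00% per quarter.

From u* = s/(s+f): s = u·f/(1−u).
s = 0.0725 × 25.6 / (1 − 0.0725) = 1.8560 / 0.9275 ≈ 2.00% per quarter.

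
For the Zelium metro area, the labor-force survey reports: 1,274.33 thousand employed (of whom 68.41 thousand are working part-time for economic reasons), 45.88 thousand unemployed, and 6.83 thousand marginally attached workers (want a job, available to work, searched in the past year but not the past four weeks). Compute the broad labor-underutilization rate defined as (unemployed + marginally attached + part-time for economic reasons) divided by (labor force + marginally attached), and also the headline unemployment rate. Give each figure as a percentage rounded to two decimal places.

Labor force = 1,274.33 + 45.88 = 1,320.21 thousand.
Numerator = 45.88 + 6.83 + 68.41 = 121.12 thousand.
Denominator = 1,320.21 + 6.83 = 1,327.04 thousand.
Broad rate = 121.12 / 1,327.04 = 9.13%.
Headline unemployment rate = 45.88 / 1,320.21 = 3.48%.

Broad underutilization rate ≈ 9.13%; headline unemployment rate ≈ 3.48%.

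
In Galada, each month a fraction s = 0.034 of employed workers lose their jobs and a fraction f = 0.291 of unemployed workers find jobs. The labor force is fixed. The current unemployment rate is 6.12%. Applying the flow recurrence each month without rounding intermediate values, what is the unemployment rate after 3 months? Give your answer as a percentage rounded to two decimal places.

Unemployment rate after three months ≈ 9.13%.

With a fixed labor force, u_{t+1} = u_t + s·(1−u_t) − f·u_t = u_t·(1−s−f) + s.
Here 1−s−f = 0.675 and s = 0.034.
u_1 = 0.061200 × 0.675 + 0.034 = 0.075310.
u_2 = 0.075310 × 0.675 + 0.034 = 0.084834.
u_3 = 0.084834 × 0.675 + 0.034 = 0.091263.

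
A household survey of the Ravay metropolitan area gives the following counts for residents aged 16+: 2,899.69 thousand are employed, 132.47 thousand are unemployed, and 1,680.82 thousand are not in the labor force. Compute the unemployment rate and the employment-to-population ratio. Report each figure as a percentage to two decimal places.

Unemployment rate ≈ 4.37%; employment-population ratio ≈ 61.53%.

Labor force = employed + unemployed = 2,899.69 + 132.47 = 3,032.16 thousand.
Working-age population = 3,032.16 + 1,680.82 = 4,712.98 thousand.
Unemployment rate = 132.47 / 3,032.16 = 4.37%.
Employment-population ratio = 2,899.69 / 4,712.98 = 61.53%.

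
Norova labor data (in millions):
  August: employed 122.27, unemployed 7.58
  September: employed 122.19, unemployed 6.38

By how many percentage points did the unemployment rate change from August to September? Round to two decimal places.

August: labor force = 122.27 + 7.58 = 129.85; u = 7.58/129.85 = 5.84%.
September: labor force = 122.19 + 6.38 = 128.57; u = 6.38/128.57 = 4.96%.
Change = 4.96% − 5.84% = −0.88 pp.

The unemployment rate changed by −0.88 percentage points.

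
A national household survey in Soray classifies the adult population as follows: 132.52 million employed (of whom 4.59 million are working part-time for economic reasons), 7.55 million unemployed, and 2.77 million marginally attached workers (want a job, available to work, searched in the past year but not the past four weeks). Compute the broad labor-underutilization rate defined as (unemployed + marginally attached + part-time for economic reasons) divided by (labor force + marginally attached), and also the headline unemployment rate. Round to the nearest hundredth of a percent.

Broad underutilization rate ≈ 10.44%; headline unemployment rate ≈ 5.39%.

Labor force = 132.52 + 7.55 = 140.07 million.
Numerator = 7.55 + 2.77 + 4.59 = 14.91 million.
Denominator = 140.07 + 2.77 = 142.84 million.
Broad rate = 14.91 / 142.84 = 10.44%.
Headline unemployment rate = 7.55 / 140.07 = 5.39%.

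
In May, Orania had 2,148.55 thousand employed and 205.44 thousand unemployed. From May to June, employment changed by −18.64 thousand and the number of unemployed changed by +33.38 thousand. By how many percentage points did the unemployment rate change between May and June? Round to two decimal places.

The unemployment rate changed by +1.35 percentage points.

May: labor force = 2,148.55 + 205.44 = 2,353.99; u = 205.44/2,353.99 = 8.73%.
June: labor force = 2,129.91 + 238.82 = 2,368.73; u = 238.82/2,368.73 = 10.08%.
Change = 10.08% − 8.73% = +1.35 pp.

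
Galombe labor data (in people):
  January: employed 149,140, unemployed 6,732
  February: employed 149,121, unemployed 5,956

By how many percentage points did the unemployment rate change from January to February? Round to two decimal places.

January: labor force = 149,140 + 6,732 = 155,872; u = 6,732/155,872 = 4.32%.
February: labor force = 149,121 + 5,956 = 155,077; u = 5,956/155,077 = 3.84%.
Change = 3.84% − 4.32% = −0.48 pp.

The unemployment rate changed by −0.48 percentage points.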